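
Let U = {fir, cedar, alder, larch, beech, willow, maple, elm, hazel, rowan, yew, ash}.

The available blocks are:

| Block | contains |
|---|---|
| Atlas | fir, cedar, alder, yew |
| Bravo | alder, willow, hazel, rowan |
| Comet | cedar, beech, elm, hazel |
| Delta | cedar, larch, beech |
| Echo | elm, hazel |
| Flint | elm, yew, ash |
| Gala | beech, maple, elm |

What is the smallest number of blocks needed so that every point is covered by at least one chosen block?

Take {Atlas, Bravo, Delta, Flint, Gala}. Their union is {fir, cedar, alder, larch, beech, willow, maple, elm, hazel, rowan, yew, ash}, which is all 12 points.
No 4 of the 7 blocks cover everything (all 35 combinations miss at least one point), so 5 is optimal.

5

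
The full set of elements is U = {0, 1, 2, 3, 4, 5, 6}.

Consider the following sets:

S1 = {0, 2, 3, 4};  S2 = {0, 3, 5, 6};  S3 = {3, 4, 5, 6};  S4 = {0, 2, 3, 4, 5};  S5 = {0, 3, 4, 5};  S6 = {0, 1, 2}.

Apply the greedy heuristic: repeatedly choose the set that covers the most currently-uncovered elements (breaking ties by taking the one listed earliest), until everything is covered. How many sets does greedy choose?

Greedy: pick S4 (covers 5 new) → pick S2 (covers 1 new) → pick S6 (covers 1 new). Total picks: 3.
(The true minimum cover uses only 2 sets, so greedy is not optimal here.)

3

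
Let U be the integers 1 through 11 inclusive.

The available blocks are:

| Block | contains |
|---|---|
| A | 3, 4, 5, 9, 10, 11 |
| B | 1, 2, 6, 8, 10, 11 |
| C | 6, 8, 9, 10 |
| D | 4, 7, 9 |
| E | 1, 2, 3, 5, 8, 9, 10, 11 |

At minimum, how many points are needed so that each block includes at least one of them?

Take H = {7, 10}. Each listed block contains at least one of these, so H is a hitting set of size 2.
The blocks B, D are pairwise disjoint, so any hitting set needs a separate point for each — at least 2. Hence 2 is optimal.

2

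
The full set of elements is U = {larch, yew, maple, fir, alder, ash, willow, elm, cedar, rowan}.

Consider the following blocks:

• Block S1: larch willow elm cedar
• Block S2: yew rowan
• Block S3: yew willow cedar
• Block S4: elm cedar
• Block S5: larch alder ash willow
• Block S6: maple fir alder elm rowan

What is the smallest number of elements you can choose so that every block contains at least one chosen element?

Take H = {larch, yew, elm}. Each listed block contains at least one of these, so H is a hitting set of size 3.
The blocks S2, S4, S5 are pairwise disjoint, so any hitting set needs a separate element for each — at least 3. Hence 3 is optimal.

3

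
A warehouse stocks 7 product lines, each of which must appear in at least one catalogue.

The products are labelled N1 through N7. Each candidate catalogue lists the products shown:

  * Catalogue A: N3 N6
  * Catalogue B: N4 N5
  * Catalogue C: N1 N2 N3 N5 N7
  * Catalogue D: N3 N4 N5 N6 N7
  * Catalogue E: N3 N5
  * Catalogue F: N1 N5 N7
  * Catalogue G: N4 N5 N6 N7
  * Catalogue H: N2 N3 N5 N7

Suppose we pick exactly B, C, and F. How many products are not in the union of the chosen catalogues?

Union of B, C, F = {N1, N2, N3, N4, N5, N7}.
Not covered: N6 — 1 product.

1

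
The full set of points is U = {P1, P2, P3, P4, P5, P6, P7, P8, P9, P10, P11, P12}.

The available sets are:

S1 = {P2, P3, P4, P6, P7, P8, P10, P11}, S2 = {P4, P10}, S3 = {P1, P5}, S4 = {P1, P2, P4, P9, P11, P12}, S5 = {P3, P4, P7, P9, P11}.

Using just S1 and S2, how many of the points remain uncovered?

4

Union of S1, S2 = {P2, P3, P4, P6, P7, P8, P10, P11}.
Not covered: P1, P5, P9, P12 — 4 points.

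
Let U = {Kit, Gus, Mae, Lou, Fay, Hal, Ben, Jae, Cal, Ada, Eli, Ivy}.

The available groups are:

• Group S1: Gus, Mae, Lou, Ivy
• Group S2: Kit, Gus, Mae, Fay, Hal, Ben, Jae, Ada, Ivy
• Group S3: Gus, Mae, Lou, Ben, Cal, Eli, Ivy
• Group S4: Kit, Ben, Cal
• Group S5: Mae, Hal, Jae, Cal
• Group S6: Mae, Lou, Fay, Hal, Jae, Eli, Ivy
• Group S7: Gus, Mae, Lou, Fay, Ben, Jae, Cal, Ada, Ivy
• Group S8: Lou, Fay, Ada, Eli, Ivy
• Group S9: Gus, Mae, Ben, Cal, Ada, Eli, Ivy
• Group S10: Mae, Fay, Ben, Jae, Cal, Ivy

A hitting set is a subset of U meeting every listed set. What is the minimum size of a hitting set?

H = {Cal, Ivy} meets every group (each contains at least one member of H), and |H| = 2.
The groups S5, S8 are pairwise disjoint, so any hitting set needs a separate element for each — at least 2. Hence 2 is optimal.

2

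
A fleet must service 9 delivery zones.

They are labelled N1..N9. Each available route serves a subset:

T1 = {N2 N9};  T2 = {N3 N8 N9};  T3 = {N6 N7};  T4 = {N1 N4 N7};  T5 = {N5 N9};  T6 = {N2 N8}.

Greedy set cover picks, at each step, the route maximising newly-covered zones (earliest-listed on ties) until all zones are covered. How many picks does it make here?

Greedy: pick T2 (covers 3 new) → pick T4 (covers 3 new) → pick T1 (covers 1 new) → pick T3 (covers 1 new) → pick T5 (covers 1 new). Total picks: 5.

5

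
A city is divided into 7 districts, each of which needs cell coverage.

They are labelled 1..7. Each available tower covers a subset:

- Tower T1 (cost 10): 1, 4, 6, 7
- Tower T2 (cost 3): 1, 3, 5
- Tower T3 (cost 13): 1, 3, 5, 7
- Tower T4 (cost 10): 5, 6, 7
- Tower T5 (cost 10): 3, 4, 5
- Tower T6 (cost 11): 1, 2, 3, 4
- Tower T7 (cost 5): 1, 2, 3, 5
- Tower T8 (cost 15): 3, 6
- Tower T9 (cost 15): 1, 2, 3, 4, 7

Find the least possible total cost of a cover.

15

T1, T7 together cover every district (T1 ∪ T7 = {1, 2, 3, 4, 5, 6, 7}); total cost 10 + 5 = 15.
The greedy pick T2, T1, T7 costs 18; no covering selection beats 15.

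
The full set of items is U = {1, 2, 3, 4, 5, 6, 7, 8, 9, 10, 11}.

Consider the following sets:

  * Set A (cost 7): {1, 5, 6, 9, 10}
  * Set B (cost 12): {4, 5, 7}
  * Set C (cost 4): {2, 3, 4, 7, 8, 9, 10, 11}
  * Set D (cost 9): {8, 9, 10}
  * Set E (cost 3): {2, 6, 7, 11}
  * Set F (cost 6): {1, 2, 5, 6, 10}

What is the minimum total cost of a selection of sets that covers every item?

10

C, F together cover every item (C ∪ F = {1, 2, 3, 4, 5, 6, 7, 8, 9, 10, 11}); total cost 4 + 6 = 10.
No covering selection has total cost below 10.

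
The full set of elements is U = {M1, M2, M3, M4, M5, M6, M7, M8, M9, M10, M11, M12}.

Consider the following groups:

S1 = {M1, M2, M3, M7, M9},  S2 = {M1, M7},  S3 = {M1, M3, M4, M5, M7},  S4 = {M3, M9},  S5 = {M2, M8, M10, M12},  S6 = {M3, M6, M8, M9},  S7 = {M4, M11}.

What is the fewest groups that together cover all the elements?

4

S3, S5, S6, and S7 cover everything between them: the union {M1, M2, M3, M4, M5, M6, M7, M8, M9, M10, M11, M12} is all of U.
No 3 of the 7 groups cover everything (all 35 combinations miss at least one element), so 4 is optimal.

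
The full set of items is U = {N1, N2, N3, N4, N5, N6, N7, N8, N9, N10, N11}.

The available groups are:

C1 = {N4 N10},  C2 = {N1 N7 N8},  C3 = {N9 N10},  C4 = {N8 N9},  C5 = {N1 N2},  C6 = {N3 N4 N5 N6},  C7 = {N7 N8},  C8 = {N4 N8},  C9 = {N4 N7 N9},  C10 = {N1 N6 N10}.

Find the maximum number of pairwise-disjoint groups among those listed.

C3, C5, C6, C7 are pairwise disjoint (C3={N9,N10}; C5={N1,N2}; C6={N3,N4,N5,N6}; C7={N7,N8}).
Every remaining group overlaps one of these, and no 5 of the listed groups are pairwise disjoint, so 4 is the maximum.

4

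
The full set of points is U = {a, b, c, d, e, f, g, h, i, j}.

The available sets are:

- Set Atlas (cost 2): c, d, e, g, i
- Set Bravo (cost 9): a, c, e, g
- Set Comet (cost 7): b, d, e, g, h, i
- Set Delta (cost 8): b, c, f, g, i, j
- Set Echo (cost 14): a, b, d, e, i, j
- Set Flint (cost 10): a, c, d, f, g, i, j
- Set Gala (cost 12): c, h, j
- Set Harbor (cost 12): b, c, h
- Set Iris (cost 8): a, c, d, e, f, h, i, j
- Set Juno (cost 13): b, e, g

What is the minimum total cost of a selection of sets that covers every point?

15

Comet, Iris together cover every point (Comet ∪ Iris = {a, b, c, d, e, f, g, h, i, j}); total cost 7 + 8 = 15.
The greedy pick Atlas, Iris, Comet costs 17; no covering selection beats 15.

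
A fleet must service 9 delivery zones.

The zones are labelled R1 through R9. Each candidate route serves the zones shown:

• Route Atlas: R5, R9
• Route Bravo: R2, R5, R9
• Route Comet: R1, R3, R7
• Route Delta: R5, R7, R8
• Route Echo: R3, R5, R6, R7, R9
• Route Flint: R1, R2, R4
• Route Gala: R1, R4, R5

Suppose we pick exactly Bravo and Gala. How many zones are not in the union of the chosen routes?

4

Union of Bravo, Gala = {R1, R2, R4, R5, R9}.
Not covered: R3, R6, R7, R8 — 4 zones.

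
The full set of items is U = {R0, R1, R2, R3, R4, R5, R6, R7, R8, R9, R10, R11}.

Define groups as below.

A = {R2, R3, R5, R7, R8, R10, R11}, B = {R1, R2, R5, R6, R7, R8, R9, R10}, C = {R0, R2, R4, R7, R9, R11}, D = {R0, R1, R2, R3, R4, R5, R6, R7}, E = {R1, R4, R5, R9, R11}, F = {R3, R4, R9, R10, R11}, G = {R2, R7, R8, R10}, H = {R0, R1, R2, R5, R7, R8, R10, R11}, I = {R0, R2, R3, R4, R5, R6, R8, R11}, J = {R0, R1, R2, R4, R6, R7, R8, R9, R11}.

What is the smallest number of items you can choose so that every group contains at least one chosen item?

2

T = {R2, R11} meets every group (each contains at least one member of T), and |T| = 2.
The groups E, G are pairwise disjoint, so any hitting set needs a separate item for each — at least 2. Hence 2 is optimal.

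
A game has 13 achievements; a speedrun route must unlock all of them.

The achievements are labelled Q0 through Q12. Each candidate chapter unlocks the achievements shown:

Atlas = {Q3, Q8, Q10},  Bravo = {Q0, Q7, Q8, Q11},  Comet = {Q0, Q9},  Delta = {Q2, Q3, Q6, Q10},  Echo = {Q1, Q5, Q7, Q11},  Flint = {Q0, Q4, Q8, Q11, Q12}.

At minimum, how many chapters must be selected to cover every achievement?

4

Take {Comet, Delta, Echo, Flint}. Their union is {Q0, Q1, Q2, Q3, Q4, Q5, Q6, Q7, Q8, Q9, Q10, Q11, Q12}, which is all 13 achievements.
Only Echo contains Q1, so Echo is forced; the remaining 9 achievements need at least 3 more chapters (each remaining chapter adds at most 4) — so at least 4 chapters are needed, and 4 is optimal.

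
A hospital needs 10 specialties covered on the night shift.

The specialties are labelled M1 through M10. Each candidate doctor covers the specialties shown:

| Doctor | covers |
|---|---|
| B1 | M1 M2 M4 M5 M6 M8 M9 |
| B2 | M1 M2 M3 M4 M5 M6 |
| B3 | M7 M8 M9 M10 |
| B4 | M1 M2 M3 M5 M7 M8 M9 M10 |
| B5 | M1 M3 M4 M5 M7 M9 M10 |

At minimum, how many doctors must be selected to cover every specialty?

2

B1 and B5 together: B1 ∪ B5 = {M1, M2, M3, M4, M5, M6, M7, M8, M9, M10} — every specialty is covered.
No single doctor has all 10 specialties (the largest, B4, has 8), so 2 is optimal.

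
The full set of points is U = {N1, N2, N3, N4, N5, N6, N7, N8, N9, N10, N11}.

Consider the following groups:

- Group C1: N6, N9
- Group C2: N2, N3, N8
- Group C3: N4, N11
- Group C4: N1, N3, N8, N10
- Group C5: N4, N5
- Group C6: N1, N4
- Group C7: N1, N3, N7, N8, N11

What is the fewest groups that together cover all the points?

Take {C1, C2, C4, C5, C7}. Their union is {N1, N2, N3, N4, N5, N6, N7, N8, N9, N10, N11}, which is all 11 points.
Only C4 contains N10, so C4 is forced; the remaining 7 points need at least 4 more groups (each remaining group adds at most 2) — so at least 5 groups are needed, and 5 is optimal.

5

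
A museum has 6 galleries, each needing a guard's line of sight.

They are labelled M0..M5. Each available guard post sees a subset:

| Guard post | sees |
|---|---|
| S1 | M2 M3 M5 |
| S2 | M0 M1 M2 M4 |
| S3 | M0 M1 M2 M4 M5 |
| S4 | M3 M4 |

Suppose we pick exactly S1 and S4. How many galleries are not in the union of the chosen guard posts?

2

Union of S1, S4 = {M2, M3, M4, M5}.
Not covered: M0, M1 — 2 galleries.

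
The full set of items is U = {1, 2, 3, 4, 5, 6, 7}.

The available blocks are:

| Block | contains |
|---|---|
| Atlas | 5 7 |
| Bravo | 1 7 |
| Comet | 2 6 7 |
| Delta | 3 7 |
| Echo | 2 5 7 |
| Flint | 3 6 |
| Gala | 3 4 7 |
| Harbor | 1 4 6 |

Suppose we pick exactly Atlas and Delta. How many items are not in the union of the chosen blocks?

Union of Atlas, Delta = {3, 5, 7}.
Not covered: 1, 2, 4, 6 — 4 items.

4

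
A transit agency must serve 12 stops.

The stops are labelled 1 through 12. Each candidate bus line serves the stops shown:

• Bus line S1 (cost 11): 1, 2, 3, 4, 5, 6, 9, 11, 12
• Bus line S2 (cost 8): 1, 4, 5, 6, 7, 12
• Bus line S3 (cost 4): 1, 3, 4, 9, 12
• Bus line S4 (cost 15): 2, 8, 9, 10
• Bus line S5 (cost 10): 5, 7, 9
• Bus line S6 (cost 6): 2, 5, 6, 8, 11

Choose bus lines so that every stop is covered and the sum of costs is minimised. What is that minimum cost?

S2, S3, S4, S6 together cover every stop (S2 ∪ S3 ∪ S4 ∪ S6 = {1, 2, 3, 4, 5, 6, 7, 8, 9, 10, 11, 12}); total cost 8 + 4 + 15 + 6 = 33.
No covering selection has total cost below 33.

33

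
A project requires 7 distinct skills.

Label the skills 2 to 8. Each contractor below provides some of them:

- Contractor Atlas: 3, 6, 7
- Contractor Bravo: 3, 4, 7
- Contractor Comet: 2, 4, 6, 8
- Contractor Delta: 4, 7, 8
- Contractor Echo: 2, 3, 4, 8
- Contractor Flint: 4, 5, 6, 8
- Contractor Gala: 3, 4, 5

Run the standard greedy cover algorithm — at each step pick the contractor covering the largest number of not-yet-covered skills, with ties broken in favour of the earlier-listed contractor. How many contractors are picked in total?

3

Greedy: pick Comet (covers 4 new) → pick Atlas (covers 2 new) → pick Flint (covers 1 new). Total picks: 3.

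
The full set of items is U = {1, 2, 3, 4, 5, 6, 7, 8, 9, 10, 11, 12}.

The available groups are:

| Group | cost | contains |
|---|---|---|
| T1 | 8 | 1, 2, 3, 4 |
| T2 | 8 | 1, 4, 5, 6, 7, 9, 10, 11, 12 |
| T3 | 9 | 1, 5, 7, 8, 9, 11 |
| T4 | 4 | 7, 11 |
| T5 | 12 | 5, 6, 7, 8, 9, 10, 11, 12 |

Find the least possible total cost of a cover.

20

T1, T5 together cover every item (T1 ∪ T5 = {1, 2, 3, 4, 5, 6, 7, 8, 9, 10, 11, 12}); total cost 8 + 12 = 20.
The greedy pick T2, T1, T3 costs 25; no covering selection beats 20.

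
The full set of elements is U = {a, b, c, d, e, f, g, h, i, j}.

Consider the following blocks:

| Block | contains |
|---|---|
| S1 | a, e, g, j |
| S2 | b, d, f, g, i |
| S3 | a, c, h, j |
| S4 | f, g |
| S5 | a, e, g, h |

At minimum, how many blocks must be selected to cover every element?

Take {S2, S3, S5}. Their union is {a, b, c, d, e, f, g, h, i, j}, which is all 10 elements.
Only S2 contains b, so S2 is forced; the remaining 5 elements need at least 2 more blocks (each remaining block adds at most 4) — so at least 3 blocks are needed, and 3 is optimal.

3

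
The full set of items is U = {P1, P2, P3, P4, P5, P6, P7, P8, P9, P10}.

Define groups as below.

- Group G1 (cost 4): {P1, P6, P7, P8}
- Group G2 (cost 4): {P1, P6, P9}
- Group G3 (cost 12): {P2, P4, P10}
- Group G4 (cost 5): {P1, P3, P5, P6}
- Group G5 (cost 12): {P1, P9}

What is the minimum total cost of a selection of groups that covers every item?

25

G1, G2, G3, G4 together cover every item (G1 ∪ G2 ∪ G3 ∪ G4 = {P1, P2, P3, P4, P5, P6, P7, P8, P9, P10}); total cost 4 + 4 + 12 + 5 = 25.
No covering selection has total cost below 25.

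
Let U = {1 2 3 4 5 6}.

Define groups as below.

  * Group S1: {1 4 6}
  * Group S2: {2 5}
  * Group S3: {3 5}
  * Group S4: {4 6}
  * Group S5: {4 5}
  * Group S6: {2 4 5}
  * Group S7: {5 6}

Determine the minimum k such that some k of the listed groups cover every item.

3

S1, S2, and S3 cover everything between them: the union {1, 2, 3, 4, 5, 6} is all of U.
Only S1 contains 1, so S1 is forced; the remaining 3 items need at least 2 more groups (each remaining group adds at most 2) — so at least 3 groups are needed, and 3 is optimal.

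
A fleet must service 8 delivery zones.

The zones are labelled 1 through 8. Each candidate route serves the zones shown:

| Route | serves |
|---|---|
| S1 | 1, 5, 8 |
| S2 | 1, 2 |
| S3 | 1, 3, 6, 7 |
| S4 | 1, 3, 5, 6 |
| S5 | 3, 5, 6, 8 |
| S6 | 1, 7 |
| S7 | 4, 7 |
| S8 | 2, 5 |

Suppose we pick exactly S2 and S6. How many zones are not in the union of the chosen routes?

5

Union of S2, S6 = {1, 2, 7}.
Not covered: 3, 4, 5, 6, 8 — 5 zones.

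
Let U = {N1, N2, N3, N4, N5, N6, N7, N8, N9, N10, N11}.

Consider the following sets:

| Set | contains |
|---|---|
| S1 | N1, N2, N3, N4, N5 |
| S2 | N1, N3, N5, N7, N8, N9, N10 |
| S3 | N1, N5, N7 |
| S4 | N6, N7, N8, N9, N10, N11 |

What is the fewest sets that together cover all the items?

2

Take {S1, S4}. Their union is {N1, N2, N3, N4, N5, N6, N7, N8, N9, N10, N11}, which is all 11 items.
No single set has all 11 items (the largest, S2, has 7), so 2 is optimal.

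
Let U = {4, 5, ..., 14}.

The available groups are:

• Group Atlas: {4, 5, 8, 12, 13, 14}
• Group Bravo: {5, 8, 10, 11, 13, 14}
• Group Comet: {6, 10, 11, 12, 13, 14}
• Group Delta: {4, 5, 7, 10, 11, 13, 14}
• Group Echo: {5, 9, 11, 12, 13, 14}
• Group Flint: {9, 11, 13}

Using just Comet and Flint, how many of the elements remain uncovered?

Union of Comet, Flint = {6, 9, 10, 11, 12, 13, 14}.
Not covered: 4, 5, 7, 8 — 4 elements.

4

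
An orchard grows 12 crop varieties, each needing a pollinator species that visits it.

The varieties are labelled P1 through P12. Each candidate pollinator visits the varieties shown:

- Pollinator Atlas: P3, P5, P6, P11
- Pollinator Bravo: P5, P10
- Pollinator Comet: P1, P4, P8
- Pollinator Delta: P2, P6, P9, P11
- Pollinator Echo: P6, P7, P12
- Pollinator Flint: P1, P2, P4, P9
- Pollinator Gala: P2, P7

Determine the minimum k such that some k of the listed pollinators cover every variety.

Atlas and Bravo and Comet and Delta and Echo together: Atlas ∪ Bravo ∪ Comet ∪ Delta ∪ Echo = {P1, P2, P3, P4, P5, P6, P7, P8, P9, P10, P11, P12} — every variety is covered.
No 4 of the 7 pollinators cover everything (all 35 combinations miss at least one variety), so 5 is optimal.

5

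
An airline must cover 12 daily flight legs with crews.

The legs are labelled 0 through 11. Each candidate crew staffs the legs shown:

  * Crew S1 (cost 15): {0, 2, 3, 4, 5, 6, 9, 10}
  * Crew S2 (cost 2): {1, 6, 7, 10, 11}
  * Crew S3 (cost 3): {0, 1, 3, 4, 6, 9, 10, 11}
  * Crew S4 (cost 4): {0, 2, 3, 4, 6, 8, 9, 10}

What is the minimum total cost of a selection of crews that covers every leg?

21

S1, S2, S4 together cover every leg (S1 ∪ S2 ∪ S4 = {0, 1, 2, 3, 4, 5, 6, 7, 8, 9, 10, 11}); total cost 15 + 2 + 4 = 21.
The greedy pick S3, S2, S4, S1 costs 24; no covering selection beats 21.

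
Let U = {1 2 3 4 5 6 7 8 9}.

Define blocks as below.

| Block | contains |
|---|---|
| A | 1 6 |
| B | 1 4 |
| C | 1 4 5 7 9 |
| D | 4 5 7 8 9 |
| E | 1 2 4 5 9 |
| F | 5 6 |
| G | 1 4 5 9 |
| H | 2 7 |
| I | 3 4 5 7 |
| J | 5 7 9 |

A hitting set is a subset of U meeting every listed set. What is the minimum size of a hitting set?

3

Take T = {4, 6, 7}. Each listed block contains at least one of these, so T is a hitting set of size 3.
The blocks B, F, H are pairwise disjoint, so any hitting set needs a separate element for each — at least 3. Hence 3 is optimal.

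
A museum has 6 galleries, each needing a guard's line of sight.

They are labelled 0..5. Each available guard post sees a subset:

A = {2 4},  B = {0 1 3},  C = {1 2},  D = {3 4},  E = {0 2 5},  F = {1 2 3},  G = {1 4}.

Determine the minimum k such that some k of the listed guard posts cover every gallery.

D and E and G together: D ∪ E ∪ G = {0, 1, 2, 3, 4, 5} — every gallery is covered.
Only E contains 5, so E is forced; the remaining 3 galleries need at least 2 more guard posts (each remaining guard post adds at most 2) — so at least 3 guard posts are needed, and 3 is optimal.

3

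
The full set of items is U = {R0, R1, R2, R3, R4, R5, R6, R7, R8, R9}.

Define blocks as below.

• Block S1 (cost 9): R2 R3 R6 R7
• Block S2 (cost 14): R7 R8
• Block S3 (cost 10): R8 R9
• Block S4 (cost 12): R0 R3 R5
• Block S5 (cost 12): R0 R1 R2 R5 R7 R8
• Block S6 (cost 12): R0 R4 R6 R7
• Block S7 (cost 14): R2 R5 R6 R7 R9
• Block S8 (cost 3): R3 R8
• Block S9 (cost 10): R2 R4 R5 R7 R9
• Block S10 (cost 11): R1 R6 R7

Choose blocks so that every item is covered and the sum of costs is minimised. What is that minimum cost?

S1, S5, S9 together cover every item (S1 ∪ S5 ∪ S9 = {R0, R1, R2, R3, R4, R5, R6, R7, R8, R9}); total cost 9 + 12 + 10 = 31.
The greedy pick S8, S9, S10, S4 costs 36; no covering selection beats 31.

31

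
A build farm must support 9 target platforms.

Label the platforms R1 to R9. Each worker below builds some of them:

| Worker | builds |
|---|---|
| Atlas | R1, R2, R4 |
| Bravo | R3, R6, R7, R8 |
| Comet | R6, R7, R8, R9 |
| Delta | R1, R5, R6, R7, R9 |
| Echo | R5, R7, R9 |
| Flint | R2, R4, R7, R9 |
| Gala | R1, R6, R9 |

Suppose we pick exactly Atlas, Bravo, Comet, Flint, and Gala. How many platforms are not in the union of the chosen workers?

1

Union of Atlas, Bravo, Comet, Flint, Gala = {R1, R2, R3, R4, R6, R7, R8, R9}.
Not covered: R5 — 1 platform.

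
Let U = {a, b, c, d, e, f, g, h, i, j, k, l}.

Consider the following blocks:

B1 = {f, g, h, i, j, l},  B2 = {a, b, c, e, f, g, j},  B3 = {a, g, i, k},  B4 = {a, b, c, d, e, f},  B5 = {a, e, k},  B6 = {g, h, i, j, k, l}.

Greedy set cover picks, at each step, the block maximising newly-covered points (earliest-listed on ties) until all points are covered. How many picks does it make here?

3

Greedy: pick B2 (covers 7 new) → pick B6 (covers 4 new) → pick B4 (covers 1 new). Total picks: 3.
(The true minimum cover uses only 2 blocks, so greedy is not optimal here.)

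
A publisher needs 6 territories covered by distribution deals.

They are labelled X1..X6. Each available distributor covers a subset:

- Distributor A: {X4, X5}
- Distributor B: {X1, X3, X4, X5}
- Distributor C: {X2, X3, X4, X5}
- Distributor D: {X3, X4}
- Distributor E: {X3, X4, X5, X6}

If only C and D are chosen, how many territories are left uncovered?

Union of C, D = {X2, X3, X4, X5}.
Not covered: X1, X6 — 2 territories.

2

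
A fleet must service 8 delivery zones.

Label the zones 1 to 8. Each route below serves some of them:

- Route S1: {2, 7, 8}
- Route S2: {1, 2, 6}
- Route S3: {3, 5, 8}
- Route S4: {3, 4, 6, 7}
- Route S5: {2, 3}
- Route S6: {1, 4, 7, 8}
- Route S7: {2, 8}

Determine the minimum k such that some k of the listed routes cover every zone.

Take {S2, S3, S6}. Their union is {1, 2, 3, 4, 5, 6, 7, 8}, which is all 8 zones.
Only S3 contains 5, so S3 is forced; the remaining 5 zones need at least 2 more routes (each remaining route adds at most 3) — so at least 3 routes are needed, and 3 is optimal.

3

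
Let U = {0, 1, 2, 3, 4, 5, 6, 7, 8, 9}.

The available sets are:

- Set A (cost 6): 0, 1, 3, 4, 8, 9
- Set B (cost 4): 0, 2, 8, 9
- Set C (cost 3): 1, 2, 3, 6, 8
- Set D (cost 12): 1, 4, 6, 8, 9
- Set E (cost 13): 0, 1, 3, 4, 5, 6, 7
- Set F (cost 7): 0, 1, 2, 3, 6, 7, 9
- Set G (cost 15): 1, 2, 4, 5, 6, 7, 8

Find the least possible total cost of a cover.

B, E together cover every point (B ∪ E = {0, 1, 2, 3, 4, 5, 6, 7, 8, 9}); total cost 4 + 13 = 17.
The greedy pick C, A, E costs 22; no covering selection beats 17.

17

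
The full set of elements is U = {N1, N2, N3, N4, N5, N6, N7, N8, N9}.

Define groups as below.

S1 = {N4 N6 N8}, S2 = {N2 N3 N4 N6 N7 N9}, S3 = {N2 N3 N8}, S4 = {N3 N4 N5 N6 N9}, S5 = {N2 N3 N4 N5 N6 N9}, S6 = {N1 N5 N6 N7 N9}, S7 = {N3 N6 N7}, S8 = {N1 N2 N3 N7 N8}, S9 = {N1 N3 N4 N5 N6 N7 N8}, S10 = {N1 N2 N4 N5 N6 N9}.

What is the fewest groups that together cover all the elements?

2

S8 and S10 together: S8 ∪ S10 = {N1, N2, N3, N4, N5, N6, N7, N8, N9} — every element is covered.
No single group has all 9 elements (the largest, S9, has 7), so 2 is optimal.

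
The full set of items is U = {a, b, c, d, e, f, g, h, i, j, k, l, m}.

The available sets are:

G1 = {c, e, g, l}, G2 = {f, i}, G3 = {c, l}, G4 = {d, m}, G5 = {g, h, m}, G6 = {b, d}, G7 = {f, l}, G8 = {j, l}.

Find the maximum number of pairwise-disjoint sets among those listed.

G2, G5, G6, G8 are pairwise disjoint (G2={f,i}; G5={g,h,m}; G6={b,d}; G8={j,l}).
Every remaining set overlaps one of these, and no 5 of the listed sets are pairwise disjoint, so 4 is the maximum.

4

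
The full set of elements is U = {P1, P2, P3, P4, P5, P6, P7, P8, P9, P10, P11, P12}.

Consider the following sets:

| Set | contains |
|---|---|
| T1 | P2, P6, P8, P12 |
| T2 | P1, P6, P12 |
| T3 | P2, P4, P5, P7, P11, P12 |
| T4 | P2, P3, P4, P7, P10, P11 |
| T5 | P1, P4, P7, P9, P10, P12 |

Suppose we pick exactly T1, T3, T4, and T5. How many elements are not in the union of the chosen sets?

0

Union of T1, T3, T4, T5 = {P1, P2, P3, P4, P5, P6, P7, P8, P9, P10, P11, P12} — that's every element, so 0 are uncovered.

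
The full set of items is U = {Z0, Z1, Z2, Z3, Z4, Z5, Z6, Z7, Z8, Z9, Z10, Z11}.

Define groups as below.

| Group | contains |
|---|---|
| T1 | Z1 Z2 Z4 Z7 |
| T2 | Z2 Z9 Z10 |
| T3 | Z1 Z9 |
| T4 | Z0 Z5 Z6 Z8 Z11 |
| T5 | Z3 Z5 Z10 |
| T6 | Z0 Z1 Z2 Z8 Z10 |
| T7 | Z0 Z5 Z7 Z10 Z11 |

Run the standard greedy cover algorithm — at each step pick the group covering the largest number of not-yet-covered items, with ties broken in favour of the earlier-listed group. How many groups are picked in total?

Greedy: pick T4 (covers 5 new) → pick T1 (covers 4 new) → pick T2 (covers 2 new) → pick T5 (covers 1 new). Total picks: 4.

4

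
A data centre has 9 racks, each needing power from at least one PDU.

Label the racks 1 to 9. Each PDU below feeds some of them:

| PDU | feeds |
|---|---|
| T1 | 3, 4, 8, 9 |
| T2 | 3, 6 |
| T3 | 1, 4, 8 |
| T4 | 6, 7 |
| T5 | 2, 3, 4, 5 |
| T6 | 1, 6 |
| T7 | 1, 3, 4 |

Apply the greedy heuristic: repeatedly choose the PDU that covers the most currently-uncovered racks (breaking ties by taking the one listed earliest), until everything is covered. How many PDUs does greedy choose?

Greedy: pick T1 (covers 4 new) → pick T4 (covers 2 new) → pick T5 (covers 2 new) → pick T3 (covers 1 new). Total picks: 4.

4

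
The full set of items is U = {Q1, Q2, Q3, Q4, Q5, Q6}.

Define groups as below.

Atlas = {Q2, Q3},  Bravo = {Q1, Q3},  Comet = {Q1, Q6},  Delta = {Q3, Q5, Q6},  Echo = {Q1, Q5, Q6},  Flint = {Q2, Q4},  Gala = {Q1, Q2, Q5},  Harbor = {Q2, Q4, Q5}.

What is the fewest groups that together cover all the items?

3

Bravo, Echo, and Harbor cover everything between them: the union {Q1, Q2, Q3, Q4, Q5, Q6} is all of U.
No 2 of the 8 groups cover everything (all 28 combinations miss at least one item), so 3 is optimal.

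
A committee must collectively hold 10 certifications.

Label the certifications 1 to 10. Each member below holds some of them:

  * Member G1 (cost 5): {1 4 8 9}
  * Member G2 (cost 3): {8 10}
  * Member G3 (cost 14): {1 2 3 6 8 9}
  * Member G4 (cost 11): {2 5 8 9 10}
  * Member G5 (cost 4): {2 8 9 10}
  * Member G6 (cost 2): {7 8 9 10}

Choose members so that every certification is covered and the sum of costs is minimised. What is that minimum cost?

G1, G3, G4, G6 together cover every certification (G1 ∪ G3 ∪ G4 ∪ G6 = {1, 2, 3, 4, 5, 6, 7, 8, 9, 10}); total cost 5 + 14 + 11 + 2 = 32.
The greedy pick G6, G1, G5, G3, G4 costs 36; no covering selection beats 32.

32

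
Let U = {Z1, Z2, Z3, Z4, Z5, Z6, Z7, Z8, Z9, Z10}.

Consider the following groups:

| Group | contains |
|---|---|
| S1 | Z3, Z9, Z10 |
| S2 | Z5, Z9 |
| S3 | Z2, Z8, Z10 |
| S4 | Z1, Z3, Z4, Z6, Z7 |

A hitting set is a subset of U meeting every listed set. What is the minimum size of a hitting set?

3

H = {Z7, Z9, Z10} meets every group (each contains at least one member of H), and |H| = 3.
The groups S2, S3, S4 are pairwise disjoint, so any hitting set needs a separate point for each — at least 3. Hence 3 is optimal.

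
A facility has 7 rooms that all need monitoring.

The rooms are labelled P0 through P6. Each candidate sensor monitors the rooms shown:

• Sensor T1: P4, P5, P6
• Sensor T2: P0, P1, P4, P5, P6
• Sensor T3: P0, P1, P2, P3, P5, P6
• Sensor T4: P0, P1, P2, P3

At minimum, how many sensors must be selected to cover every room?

Take {T2, T3}. Their union is {P0, P1, P2, P3, P4, P5, P6}, which is all 7 rooms.
No single sensor has all 7 rooms (the largest, T3, has 6), so 2 is optimal.

2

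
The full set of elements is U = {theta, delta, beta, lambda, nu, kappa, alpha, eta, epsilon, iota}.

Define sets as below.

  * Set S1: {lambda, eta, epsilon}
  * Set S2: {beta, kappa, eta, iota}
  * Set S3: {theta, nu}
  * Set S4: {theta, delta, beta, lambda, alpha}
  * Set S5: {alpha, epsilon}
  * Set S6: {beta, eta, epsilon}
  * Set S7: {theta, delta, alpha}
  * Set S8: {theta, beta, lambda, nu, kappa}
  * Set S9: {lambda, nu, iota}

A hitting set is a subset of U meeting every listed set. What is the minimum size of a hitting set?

3

The 3 elements {theta, epsilon, iota} hit every set.
The sets S6, S7, S9 are pairwise disjoint, so any hitting set needs a separate element for each — at least 3. Hence 3 is optimal.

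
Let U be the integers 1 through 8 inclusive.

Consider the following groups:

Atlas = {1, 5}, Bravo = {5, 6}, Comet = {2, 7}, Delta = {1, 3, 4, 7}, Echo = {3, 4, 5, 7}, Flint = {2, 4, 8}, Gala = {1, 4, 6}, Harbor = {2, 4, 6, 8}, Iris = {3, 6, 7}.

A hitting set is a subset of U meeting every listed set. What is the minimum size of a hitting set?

3

The 3 points {4, 5, 7} hit every group.
The groups Atlas, Flint, Iris are pairwise disjoint, so any hitting set needs a separate point for each — at least 3. Hence 3 is optimal.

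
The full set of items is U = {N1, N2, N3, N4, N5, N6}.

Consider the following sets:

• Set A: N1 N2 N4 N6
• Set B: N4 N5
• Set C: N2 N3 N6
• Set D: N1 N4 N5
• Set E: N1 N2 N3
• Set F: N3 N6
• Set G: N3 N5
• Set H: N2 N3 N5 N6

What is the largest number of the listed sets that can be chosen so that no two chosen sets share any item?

2

D, F are pairwise disjoint (D={N1,N4,N5}; F={N3,N6}).
Every remaining set overlaps one of these, and no 3 of the listed sets are pairwise disjoint, so 2 is the maximum.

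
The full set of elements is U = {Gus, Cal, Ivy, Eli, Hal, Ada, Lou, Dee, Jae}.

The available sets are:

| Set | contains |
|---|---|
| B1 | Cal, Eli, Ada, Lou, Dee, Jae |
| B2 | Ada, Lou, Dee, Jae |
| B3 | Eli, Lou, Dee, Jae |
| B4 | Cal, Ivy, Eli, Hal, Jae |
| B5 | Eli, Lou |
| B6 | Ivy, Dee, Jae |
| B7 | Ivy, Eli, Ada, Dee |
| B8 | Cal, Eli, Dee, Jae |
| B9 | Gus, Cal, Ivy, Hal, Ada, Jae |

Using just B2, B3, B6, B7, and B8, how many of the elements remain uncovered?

Union of B2, B3, B6, B7, B8 = {Cal, Ivy, Eli, Ada, Lou, Dee, Jae}.
Not covered: Gus, Hal — 2 elements.

2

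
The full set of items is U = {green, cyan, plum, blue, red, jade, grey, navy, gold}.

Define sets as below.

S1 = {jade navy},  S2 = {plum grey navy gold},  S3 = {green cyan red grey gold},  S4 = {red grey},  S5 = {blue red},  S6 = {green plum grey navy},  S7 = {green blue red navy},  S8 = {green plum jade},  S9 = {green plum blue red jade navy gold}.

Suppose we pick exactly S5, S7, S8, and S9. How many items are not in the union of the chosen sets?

2

Union of S5, S7, S8, S9 = {green, plum, blue, red, jade, navy, gold}.
Not covered: cyan, grey — 2 items.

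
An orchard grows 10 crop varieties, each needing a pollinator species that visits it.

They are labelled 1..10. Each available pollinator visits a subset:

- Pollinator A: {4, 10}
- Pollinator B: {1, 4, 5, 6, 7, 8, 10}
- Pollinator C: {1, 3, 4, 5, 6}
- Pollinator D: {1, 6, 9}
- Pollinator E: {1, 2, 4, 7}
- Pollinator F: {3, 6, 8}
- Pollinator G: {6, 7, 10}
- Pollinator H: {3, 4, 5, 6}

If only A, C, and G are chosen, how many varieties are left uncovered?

Union of A, C, G = {1, 3, 4, 5, 6, 7, 10}.
Not covered: 2, 8, 9 — 3 varieties.

3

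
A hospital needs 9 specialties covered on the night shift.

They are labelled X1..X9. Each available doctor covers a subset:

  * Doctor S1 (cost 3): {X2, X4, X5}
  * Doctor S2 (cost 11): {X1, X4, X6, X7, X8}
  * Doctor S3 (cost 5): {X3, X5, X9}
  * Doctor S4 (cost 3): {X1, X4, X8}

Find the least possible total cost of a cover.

19

S1, S2, S3 together cover every specialty (S1 ∪ S2 ∪ S3 = {X1, X2, X3, X4, X5, X6, X7, X8, X9}); total cost 3 + 11 + 5 = 19.
The greedy pick S1, S4, S3, S2 costs 22; no covering selection beats 19.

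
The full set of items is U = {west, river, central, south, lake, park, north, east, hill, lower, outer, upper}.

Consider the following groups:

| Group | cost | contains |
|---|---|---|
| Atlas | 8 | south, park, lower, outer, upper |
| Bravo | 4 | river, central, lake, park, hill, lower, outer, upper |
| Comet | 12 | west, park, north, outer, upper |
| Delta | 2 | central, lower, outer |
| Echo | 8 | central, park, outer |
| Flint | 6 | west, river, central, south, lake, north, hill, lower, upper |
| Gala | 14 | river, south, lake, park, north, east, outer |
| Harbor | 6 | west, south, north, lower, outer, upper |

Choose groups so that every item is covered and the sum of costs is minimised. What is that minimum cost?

20

Flint, Gala together cover every item (Flint ∪ Gala = {west, river, central, south, lake, park, north, east, hill, lower, outer, upper}); total cost 6 + 14 = 20.
The greedy pick Bravo, Flint, Gala costs 24; no covering selection beats 20.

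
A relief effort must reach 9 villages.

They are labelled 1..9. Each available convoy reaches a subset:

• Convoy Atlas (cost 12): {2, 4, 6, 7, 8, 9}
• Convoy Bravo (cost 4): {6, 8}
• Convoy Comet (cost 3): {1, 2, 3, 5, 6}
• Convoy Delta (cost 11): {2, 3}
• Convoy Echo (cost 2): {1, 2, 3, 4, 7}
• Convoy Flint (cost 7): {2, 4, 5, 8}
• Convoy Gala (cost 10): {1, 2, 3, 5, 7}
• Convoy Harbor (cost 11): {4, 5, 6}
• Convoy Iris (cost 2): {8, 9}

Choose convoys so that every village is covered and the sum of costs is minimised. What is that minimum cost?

Comet, Echo, Iris together cover every village (Comet ∪ Echo ∪ Iris = {1, 2, 3, 4, 5, 6, 7, 8, 9}); total cost 3 + 2 + 2 = 7.
No covering selection has total cost below 7.

7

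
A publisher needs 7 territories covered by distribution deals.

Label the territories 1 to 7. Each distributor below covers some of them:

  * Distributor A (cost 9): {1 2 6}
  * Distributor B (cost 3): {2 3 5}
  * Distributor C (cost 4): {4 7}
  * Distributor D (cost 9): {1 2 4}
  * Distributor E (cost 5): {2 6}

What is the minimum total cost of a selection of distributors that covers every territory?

A, B, C together cover every territory (A ∪ B ∪ C = {1, 2, 3, 4, 5, 6, 7}); total cost 9 + 3 + 4 = 16.
No covering selection has total cost below 16.

16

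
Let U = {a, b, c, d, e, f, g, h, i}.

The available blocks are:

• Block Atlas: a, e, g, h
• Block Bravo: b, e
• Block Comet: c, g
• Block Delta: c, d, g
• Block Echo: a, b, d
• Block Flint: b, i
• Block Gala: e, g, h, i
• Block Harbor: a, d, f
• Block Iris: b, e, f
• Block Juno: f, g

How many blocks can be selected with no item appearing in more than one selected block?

Bravo, Comet, Harbor are pairwise disjoint (Bravo={b,e}; Comet={c,g}; Harbor={a,d,f}).
Every remaining block overlaps one of these, and no 4 of the listed blocks are pairwise disjoint, so 3 is the maximum.

3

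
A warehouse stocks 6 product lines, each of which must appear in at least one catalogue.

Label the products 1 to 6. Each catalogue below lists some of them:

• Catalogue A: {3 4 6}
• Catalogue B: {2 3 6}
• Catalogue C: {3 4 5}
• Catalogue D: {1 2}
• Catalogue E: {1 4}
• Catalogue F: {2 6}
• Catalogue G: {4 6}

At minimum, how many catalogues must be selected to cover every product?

3

Take {B, C, D}. Their union is {1, 2, 3, 4, 5, 6}, which is all 6 products.
Only C contains 5, so C is forced; the remaining 3 products need at least 2 more catalogues (each remaining catalogue adds at most 2) — so at least 3 catalogues are needed, and 3 is optimal.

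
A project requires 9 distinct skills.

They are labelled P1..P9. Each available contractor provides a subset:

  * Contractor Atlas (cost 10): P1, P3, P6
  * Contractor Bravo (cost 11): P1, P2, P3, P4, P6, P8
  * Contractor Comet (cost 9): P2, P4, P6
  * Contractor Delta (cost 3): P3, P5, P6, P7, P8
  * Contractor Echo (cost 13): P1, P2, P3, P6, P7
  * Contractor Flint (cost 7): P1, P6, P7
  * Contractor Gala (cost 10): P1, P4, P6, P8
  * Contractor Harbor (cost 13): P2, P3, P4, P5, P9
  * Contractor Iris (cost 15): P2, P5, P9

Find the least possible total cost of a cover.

23

Delta, Flint, Harbor together cover every skill (Delta ∪ Flint ∪ Harbor = {P1, P2, P3, P4, P5, P6, P7, P8, P9}); total cost 3 + 7 + 13 = 23.
The greedy pick Delta, Bravo, Harbor costs 27; no covering selection beats 23.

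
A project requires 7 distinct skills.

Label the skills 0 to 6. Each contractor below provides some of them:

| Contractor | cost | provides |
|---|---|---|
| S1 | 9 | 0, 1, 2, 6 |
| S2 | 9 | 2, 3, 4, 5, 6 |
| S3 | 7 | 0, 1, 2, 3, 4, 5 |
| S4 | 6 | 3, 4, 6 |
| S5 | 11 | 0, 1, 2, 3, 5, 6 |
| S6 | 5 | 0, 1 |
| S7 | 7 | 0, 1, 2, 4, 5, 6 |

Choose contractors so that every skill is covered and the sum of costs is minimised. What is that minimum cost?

13

S4, S7 together cover every skill (S4 ∪ S7 = {0, 1, 2, 3, 4, 5, 6}); total cost 6 + 7 = 13.
No covering selection has total cost below 13.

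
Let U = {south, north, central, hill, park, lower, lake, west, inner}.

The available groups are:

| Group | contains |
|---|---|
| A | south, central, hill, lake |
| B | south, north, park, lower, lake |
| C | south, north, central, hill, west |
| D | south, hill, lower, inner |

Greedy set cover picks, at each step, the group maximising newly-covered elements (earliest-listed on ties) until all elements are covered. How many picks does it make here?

Greedy: pick B (covers 5 new) → pick C (covers 3 new) → pick D (covers 1 new). Total picks: 3.

3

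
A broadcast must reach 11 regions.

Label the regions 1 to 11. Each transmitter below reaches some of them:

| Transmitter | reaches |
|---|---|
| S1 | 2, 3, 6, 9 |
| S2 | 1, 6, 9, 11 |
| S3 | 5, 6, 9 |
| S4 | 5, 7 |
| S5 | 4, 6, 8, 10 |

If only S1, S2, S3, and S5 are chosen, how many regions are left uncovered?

1

Union of S1, S2, S3, S5 = {1, 2, 3, 4, 5, 6, 8, 9, 10, 11}.
Not covered: 7 — 1 region.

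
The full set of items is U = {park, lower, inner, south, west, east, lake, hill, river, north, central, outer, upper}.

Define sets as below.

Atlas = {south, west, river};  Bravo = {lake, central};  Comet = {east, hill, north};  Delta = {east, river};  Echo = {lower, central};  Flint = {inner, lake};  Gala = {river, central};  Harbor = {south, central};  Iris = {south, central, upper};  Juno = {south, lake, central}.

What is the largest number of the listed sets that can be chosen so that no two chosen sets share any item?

Atlas, Comet, Echo, Flint are pairwise disjoint (Atlas={south,west,river}; Comet={east,hill,north}; Echo={lower,central}; Flint={inner,lake}).
Every remaining set overlaps one of these, and no 5 of the listed sets are pairwise disjoint, so 4 is the maximum.

4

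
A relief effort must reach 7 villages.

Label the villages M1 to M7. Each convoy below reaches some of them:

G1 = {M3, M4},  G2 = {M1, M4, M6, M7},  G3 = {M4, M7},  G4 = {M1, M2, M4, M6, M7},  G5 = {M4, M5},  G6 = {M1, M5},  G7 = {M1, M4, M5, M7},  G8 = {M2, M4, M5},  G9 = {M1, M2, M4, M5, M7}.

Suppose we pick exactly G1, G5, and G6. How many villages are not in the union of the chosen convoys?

Union of G1, G5, G6 = {M1, M3, M4, M5}.
Not covered: M2, M6, M7 — 3 villages.

3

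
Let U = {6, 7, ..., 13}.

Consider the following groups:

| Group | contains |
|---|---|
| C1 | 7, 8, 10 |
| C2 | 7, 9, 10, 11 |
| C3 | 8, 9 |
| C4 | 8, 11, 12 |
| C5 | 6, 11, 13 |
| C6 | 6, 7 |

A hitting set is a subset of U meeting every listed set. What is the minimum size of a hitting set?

H = {7, 8, 11} meets every group (each contains at least one member of H), and |H| = 3.
No choice of 2 elements meets every group, so 3 is the minimum.

3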